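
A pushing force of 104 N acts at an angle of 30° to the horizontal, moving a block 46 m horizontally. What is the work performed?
W = F·d·cosθ = (104)(46)cos(30°) = 4143 J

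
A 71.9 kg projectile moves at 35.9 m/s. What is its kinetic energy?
KE = ½mv² = ½(71.9)(35.9)² = 46330 J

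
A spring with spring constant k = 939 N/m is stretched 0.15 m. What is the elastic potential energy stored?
PE = ½kx² = ½(939)(0.15)² = 10.56 J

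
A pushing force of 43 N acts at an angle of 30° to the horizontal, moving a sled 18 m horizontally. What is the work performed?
W = F·d·cosθ = (43)(18)cos(30°) = 670.3 J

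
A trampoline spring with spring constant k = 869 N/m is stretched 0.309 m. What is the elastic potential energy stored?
PE = ½kx² = ½(869)(0.309)² = 41.49 J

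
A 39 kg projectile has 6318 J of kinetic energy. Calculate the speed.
v = √(2·KE/m) = √(2·6318/39) = 18.0 m/s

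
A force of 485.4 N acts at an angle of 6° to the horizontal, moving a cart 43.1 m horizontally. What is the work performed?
W = F·d·cosθ = (485.4)(43.1)cos(6°) = 20810 J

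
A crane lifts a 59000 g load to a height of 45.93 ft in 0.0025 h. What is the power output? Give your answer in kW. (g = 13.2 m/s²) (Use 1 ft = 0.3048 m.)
Convert to SI: m = 59.0 kg, h = 13.9995 m, t = 9.0 s
P = mgh/t = (59.0)(13.2)(13.9995)/9.0 = 1211.42 W = 1.211 kW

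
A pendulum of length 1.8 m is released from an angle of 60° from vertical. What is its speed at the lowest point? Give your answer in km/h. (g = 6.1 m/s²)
h = L(1 − cosθ) = 1.8(1 − cos60°) = 0.9 m
v = √(2gh) = √(2·6.1·0.9) = 3.31361 m/s = 11.93 km/h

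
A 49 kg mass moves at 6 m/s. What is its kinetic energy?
KE = ½mv² = ½(49)(6)² = 882.0 J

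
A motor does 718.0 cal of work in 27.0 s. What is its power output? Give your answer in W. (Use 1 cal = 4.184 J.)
Convert to SI: W = 3004.11 J, t = 27.0 s
P = W/t = 3004.11/27.0 = 111.3 W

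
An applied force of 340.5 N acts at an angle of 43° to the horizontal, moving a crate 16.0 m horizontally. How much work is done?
W = F·d·cosθ = (340.5)(16.0)cos(43°) = 3984 J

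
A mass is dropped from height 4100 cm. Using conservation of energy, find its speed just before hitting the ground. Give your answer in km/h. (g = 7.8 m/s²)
Convert to SI: h = 41.0 m
mgh = ½mv² ⇒ v = √(2gh) = √(2·7.8·41.0) = 25.2903 m/s = 91.05 km/h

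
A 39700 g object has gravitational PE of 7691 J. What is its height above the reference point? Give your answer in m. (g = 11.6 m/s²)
Convert to SI: m = 39.7 kg, PE = 7691.0 J
h = PE/(mg) = 7691.0/(39.7·11.6) = 16.7 m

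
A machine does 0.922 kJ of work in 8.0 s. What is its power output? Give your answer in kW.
Convert to SI: W = 922.0 J, t = 8.0 s
P = W/t = 922.0/8.0 = 115.25 W = 0.1153 kW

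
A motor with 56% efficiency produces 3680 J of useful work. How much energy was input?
W_in = W_out/η = 3680/0.56 = 6571 J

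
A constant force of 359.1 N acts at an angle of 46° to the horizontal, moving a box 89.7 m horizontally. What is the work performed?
W = F·d·cosθ = (359.1)(89.7)cos(46°) = 22380 J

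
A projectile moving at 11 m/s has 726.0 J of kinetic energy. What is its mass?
m = 2·KE/v² = 2·726.0/(11)² = 12.0 kg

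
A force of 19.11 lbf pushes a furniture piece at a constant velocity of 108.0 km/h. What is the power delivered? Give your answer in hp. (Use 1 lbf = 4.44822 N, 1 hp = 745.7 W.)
Convert to SI: F = 85.0055 N, v = 30.0 m/s
P = Fv = (85.0055)(30.0) = 2550.16 W = 3.42 hp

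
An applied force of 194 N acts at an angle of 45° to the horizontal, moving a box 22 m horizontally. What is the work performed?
W = F·d·cosθ = (194)(22)cos(45°) = 3018 J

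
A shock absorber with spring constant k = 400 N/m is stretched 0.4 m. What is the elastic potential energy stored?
PE = ½kx² = ½(400)(0.4)² = 32.0 J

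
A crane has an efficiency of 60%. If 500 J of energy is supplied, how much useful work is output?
W_out = η·W_in = 0.6·500 = 300.0 J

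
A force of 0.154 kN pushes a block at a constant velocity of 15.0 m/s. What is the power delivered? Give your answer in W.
Convert to SI: F = 154.0 N, v = 15.0 m/s
P = Fv = (154.0)(15.0) = 2310 W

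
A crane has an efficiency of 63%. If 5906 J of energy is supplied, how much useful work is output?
W_out = η·W_in = 0.63·5906 = 3720.78 J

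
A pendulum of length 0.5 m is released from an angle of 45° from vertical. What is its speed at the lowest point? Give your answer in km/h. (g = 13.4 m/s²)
h = L(1 − cosθ) = 0.5(1 − cos45°) = 0.146447 m
v = √(2gh) = √(2·13.4·0.146447) = 1.9811 m/s = 7.132 km/h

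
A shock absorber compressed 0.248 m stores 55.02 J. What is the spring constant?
k = 2·PE/x² = 2·55.02/(0.248)² = 1789 N/m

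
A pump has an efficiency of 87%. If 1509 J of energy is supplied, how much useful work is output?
W_out = η·W_in = 0.87·1509 = 1312.83 J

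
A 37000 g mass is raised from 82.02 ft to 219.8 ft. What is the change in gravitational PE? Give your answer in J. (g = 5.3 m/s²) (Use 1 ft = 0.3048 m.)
Convert to SI: m = 37.0 kg, Δh = 41.9953 m
ΔPE = mgΔh = (37.0)(5.3)(41.9953) = 8235 J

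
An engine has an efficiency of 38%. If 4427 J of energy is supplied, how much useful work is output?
W_out = η·W_in = 0.38·4427 = 1682.26 J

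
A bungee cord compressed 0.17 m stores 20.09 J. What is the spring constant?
k = 2·PE/x² = 2·20.09/(0.17)² = 1390 N/m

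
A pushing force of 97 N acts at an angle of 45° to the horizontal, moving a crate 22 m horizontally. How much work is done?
W = F·d·cosθ = (97)(22)cos(45°) = 1509 J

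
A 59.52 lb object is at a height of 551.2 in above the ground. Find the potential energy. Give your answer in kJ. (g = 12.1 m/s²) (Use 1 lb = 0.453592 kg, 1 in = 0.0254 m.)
Convert to SI: m = 26.9978 kg, h = 14.0005 m
PE = mgh = (26.9978)(12.1)(14.0005) = 4573.58 J = 4.574 kJ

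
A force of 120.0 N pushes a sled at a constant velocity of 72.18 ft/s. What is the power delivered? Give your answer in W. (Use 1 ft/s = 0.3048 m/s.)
Convert to SI: F = 120.0 N, v = 22.0005 m/s
P = Fv = (120.0)(22.0005) = 2640 W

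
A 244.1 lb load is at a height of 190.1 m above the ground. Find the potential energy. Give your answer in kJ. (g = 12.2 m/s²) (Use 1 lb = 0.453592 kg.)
Convert to SI: m = 110.722 kg, h = 190.1 m
PE = mgh = (110.722)(12.2)(190.1) = 256788 J = 256.8 kJ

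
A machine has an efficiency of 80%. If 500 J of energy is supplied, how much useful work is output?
W_out = η·W_in = 0.8·500 = 400.0 J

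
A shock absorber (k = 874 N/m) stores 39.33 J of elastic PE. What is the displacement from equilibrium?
x = √(2·PE/k) = √(2·39.33/874) = 0.3 m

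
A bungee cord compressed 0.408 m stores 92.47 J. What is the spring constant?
k = 2·PE/x² = 2·92.47/(0.408)² = 1111 N/m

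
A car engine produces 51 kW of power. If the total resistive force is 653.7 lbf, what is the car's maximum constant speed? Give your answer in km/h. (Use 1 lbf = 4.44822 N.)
Convert to SI: F = 2907.8 N
P = Fv ⇒ v = P/F = 51000 W/2907.8 N = 17.539 m/s = 63.14 km/h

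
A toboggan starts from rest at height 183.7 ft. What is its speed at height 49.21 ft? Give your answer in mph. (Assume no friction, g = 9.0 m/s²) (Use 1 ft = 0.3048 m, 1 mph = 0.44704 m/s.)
Convert to SI: h₁−h₂ = 40.9926 m
mgh₁ = mgh₂ + ½mv² ⇒ v = √(2g(h₁−h₂)) = √(2·9.0·40.9926) = 27.1637 m/s = 60.76 mph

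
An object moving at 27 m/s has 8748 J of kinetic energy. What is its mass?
m = 2·KE/v² = 2·8748/(27)² = 24.0 kg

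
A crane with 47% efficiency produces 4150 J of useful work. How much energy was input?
W_in = W_out/η = 4150/0.47 = 8830 J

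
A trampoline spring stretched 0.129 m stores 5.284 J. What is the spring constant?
k = 2·PE/x² = 2·5.284/(0.129)² = 635.1 N/m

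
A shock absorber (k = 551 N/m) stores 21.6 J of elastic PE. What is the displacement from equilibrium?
x = √(2·PE/k) = √(2·21.6/551) = 0.28 m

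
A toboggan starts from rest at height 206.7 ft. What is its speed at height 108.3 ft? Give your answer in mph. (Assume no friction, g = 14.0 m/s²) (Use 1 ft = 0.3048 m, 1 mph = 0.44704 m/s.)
Convert to SI: h₁−h₂ = 29.9923 m
mgh₁ = mgh₂ + ½mv² ⇒ v = √(2g(h₁−h₂)) = √(2·14.0·29.9923) = 28.979 m/s = 64.82 mph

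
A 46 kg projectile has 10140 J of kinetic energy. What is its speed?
v = √(2·KE/m) = √(2·10140/46) = 21.0 m/s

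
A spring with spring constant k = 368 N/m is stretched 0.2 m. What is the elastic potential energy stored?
PE = ½kx² = ½(368)(0.2)² = 7.36 J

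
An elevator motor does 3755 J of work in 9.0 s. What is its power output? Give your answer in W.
P = W/t = 3755.0/9.0 = 417.2 W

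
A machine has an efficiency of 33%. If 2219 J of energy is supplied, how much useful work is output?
W_out = η·W_in = 0.33·2219 = 732.27 J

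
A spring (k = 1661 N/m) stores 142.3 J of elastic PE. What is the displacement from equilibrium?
x = √(2·PE/k) = √(2·142.3/1661) = 0.4139 m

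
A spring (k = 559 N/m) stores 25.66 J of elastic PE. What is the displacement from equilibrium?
x = √(2·PE/k) = √(2·25.66/559) = 0.303 m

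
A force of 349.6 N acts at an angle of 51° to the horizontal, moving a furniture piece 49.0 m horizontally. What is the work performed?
W = F·d·cosθ = (349.6)(49.0)cos(51°) = 10780 J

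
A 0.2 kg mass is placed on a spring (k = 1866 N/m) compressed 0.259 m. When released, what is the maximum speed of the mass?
½kx² = ½mv² ⇒ v = x√(k/m) = (0.259)√(1866/0.2) = 25.02 m/s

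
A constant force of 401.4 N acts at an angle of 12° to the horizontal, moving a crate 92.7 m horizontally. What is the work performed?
W = F·d·cosθ = (401.4)(92.7)cos(12°) = 36400 J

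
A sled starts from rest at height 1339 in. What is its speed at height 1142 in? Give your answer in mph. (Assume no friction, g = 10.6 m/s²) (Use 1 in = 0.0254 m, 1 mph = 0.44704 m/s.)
Convert to SI: h₁−h₂ = 5.0038 m
mgh₁ = mgh₂ + ½mv² ⇒ v = √(2g(h₁−h₂)) = √(2·10.6·5.0038) = 10.2995 m/s = 23.04 mph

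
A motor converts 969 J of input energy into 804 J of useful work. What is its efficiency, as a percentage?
η = W_out/W_in = 804/969 = 82.97%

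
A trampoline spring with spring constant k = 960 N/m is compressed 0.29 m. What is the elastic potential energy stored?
PE = ½kx² = ½(960)(0.29)² = 40.37 J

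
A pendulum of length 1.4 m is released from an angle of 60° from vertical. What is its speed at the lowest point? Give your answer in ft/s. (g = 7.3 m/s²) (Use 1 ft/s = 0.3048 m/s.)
h = L(1 − cosθ) = 1.4(1 − cos60°) = 0.7 m
v = √(2gh) = √(2·7.3·0.7) = 3.19687 m/s = 10.49 ft/s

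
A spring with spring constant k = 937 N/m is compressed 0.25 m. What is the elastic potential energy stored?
PE = ½kx² = ½(937)(0.25)² = 29.28 J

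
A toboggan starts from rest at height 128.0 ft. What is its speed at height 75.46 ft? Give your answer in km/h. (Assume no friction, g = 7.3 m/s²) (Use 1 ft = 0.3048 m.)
Convert to SI: h₁−h₂ = 16.0142 m
mgh₁ = mgh₂ + ½mv² ⇒ v = √(2g(h₁−h₂)) = √(2·7.3·16.0142) = 15.2908 m/s = 55.05 km/h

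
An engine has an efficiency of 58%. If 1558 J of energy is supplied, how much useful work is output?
W_out = η·W_in = 0.58·1558 = 903.64 J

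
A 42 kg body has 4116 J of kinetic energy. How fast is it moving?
v = √(2·KE/m) = √(2·4116/42) = 14.0 m/s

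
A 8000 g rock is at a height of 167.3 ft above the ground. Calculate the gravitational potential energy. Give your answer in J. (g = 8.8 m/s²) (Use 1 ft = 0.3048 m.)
Convert to SI: m = 8.0 kg, h = 50.993 m
PE = mgh = (8.0)(8.8)(50.993) = 3590 J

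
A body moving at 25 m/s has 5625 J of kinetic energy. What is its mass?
m = 2·KE/v² = 2·5625/(25)² = 18.0 kg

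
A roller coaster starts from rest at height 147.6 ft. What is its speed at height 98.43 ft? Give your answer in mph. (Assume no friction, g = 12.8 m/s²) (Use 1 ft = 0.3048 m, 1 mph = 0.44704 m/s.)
Convert to SI: h₁−h₂ = 14.987 m
mgh₁ = mgh₂ + ½mv² ⇒ v = √(2g(h₁−h₂)) = √(2·12.8·14.987) = 19.5874 m/s = 43.82 mph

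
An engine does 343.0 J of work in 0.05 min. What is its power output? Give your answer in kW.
Convert to SI: W = 343.0 J, t = 3.0 s
P = W/t = 343.0/3.0 = 114.333 W = 0.1143 kW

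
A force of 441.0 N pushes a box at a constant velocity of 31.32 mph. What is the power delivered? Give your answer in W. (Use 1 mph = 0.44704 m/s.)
Convert to SI: F = 441.0 N, v = 14.0013 m/s
P = Fv = (441.0)(14.0013) = 6175 W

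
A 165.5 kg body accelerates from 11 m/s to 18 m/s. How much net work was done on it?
W = ΔKE = ½m(v₂² − v₁²) = ½(165.5)(18² − 11²) = 16798.25 J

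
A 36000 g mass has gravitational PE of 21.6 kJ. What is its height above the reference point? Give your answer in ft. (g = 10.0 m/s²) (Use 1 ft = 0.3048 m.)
Convert to SI: m = 36.0 kg, PE = 21600.0 J
h = PE/(mg) = 21600.0/(36.0·10.0) = 60.0 m = 196.9 ft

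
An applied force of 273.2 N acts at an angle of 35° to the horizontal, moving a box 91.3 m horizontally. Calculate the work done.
W = F·d·cosθ = (273.2)(91.3)cos(35°) = 20430 J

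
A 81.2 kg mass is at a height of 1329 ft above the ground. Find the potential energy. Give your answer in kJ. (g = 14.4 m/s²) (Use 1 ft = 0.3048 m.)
Convert to SI: m = 81.2 kg, h = 405.079 m
PE = mgh = (81.2)(14.4)(405.079) = 473651 J = 473.7 kJ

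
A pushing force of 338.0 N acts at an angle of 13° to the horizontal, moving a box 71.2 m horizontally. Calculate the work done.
W = F·d·cosθ = (338.0)(71.2)cos(13°) = 23450 J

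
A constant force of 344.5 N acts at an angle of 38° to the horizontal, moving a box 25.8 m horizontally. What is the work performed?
W = F·d·cosθ = (344.5)(25.8)cos(38°) = 7004 J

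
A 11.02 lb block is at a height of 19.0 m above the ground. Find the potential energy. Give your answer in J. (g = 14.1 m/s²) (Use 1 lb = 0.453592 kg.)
Convert to SI: m = 4.99858 kg, h = 19.0 m
PE = mgh = (4.99858)(14.1)(19.0) = 1339 J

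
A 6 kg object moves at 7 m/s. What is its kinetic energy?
KE = ½mv² = ½(6)(7)² = 147.0 J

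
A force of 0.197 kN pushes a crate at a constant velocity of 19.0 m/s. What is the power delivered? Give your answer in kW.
Convert to SI: F = 197.0 N, v = 19.0 m/s
P = Fv = (197.0)(19.0) = 3743.0 W = 3.743 kW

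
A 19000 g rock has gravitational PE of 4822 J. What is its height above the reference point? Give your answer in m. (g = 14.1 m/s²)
Convert to SI: m = 19.0 kg, PE = 4822.0 J
h = PE/(mg) = 4822.0/(19.0·14.1) = 18.0 m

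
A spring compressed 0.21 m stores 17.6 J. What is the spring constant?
k = 2·PE/x² = 2·17.6/(0.21)² = 798.2 N/m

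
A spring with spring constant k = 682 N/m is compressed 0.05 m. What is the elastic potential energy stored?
PE = ½kx² = ½(682)(0.05)² = 0.8525 J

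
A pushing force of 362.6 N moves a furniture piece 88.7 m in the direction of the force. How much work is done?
W = F·d = (362.6)(88.7) = 32160 J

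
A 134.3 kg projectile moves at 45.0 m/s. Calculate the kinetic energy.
KE = ½mv² = ½(134.3)(45.0)² = 136000 J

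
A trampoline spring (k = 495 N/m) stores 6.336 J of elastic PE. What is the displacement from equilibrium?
x = √(2·PE/k) = √(2·6.336/495) = 0.16 m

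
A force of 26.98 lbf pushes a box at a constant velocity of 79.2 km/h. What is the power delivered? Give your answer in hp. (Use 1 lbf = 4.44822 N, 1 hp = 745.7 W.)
Convert to SI: F = 120.013 N, v = 22.0 m/s
P = Fv = (120.013)(22.0) = 2640.29 W = 3.541 hp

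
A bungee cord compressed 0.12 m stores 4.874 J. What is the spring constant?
k = 2·PE/x² = 2·4.874/(0.12)² = 676.9 N/m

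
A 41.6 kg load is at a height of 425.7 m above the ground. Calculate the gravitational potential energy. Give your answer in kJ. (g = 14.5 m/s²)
PE = mgh = (41.6)(14.5)(425.7) = 256782 J = 256.8 kJ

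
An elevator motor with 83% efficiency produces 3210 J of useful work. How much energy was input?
W_in = W_out/η = 3210/0.83 = 3867 J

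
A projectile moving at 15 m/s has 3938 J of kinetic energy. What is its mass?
m = 2·KE/v² = 2·3938/(15)² = 35.0 kg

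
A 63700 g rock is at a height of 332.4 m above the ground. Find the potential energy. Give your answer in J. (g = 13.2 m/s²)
Convert to SI: m = 63.7 kg, h = 332.4 m
PE = mgh = (63.7)(13.2)(332.4) = 279500 J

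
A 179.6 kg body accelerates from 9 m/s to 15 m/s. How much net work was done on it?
W = ΔKE = ½m(v₂² − v₁²) = ½(179.6)(15² − 9²) = 12931.2 J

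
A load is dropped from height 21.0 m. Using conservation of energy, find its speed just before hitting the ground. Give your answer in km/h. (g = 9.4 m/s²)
mgh = ½mv² ⇒ v = √(2gh) = √(2·9.4·21.0) = 19.8696 m/s = 71.53 km/h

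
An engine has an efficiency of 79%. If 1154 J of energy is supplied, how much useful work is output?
W_out = η·W_in = 0.79·1154 = 911.66 J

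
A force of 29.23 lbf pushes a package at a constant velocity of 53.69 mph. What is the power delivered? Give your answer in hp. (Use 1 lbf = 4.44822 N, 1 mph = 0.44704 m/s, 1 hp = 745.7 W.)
Convert to SI: F = 130.021 N, v = 24.0016 m/s
P = Fv = (130.021)(24.0016) = 3120.72 W = 4.185 hp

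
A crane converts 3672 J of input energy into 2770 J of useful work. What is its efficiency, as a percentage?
η = W_out/W_in = 2770/3672 = 75.44%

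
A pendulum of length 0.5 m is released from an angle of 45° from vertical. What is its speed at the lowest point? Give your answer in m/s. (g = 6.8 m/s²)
h = L(1 − cosθ) = 0.5(1 − cos45°) = 0.146447 m
v = √(2gh) = √(2·6.8·0.146447) = 1.411 m/s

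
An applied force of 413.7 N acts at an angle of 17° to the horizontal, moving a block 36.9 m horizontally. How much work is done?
W = F·d·cosθ = (413.7)(36.9)cos(17°) = 14600 J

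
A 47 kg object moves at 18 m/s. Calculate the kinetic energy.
KE = ½mv² = ½(47)(18)² = 7614.0 J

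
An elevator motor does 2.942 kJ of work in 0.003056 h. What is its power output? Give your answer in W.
Convert to SI: W = 2942.0 J, t = 11.0016 s
P = W/t = 2942.0/11.0016 = 267.4 W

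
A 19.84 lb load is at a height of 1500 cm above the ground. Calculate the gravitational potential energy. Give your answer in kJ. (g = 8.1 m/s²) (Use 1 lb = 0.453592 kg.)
Convert to SI: m = 8.99927 kg, h = 15.0 m
PE = mgh = (8.99927)(8.1)(15.0) = 1093.41 J = 1.093 kJ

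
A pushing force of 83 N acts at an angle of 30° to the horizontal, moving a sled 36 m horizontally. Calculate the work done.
W = F·d·cosθ = (83)(36)cos(30°) = 2588 J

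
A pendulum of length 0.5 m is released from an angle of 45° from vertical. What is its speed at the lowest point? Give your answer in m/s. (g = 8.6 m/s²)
h = L(1 − cosθ) = 0.5(1 − cos45°) = 0.146447 m
v = √(2gh) = √(2·8.6·0.146447) = 1.587 m/s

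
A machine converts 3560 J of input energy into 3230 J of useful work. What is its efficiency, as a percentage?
η = W_out/W_in = 3230/3560 = 90.73%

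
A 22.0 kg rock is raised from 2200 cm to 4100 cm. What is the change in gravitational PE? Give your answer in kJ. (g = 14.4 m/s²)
Convert to SI: m = 22.0 kg, Δh = 19.0 m
ΔPE = mgΔh = (22.0)(14.4)(19.0) = 6019.2 J = 6.019 kJ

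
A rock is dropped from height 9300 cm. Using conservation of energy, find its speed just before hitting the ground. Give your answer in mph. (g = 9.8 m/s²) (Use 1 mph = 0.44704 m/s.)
Convert to SI: h = 93.0 m
mgh = ½mv² ⇒ v = √(2gh) = √(2·9.8·93.0) = 42.6943 m/s = 95.5 mph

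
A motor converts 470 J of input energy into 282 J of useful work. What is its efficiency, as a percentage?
η = W_out/W_in = 282/470 = 60.0%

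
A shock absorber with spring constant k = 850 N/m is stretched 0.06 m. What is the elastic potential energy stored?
PE = ½kx² = ½(850)(0.06)² = 1.53 J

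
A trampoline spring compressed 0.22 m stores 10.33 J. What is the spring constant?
k = 2·PE/x² = 2·10.33/(0.22)² = 426.9 N/m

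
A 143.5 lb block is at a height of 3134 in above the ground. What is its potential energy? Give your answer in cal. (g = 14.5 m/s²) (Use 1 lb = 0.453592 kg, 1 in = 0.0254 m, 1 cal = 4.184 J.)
Convert to SI: m = 65.0905 kg, h = 79.6036 m
PE = mgh = (65.0905)(14.5)(79.6036) = 75130.8 J = 17960 cal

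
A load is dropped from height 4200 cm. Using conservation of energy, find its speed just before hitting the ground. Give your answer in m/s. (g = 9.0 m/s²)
Convert to SI: h = 42.0 m
mgh = ½mv² ⇒ v = √(2gh) = √(2·9.0·42.0) = 27.5 m/s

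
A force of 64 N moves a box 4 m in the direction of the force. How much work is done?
W = F·d = (64)(4) = 256.0 J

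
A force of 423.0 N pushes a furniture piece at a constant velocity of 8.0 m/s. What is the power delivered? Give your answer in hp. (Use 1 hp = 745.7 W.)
P = Fv = (423.0)(8.0) = 3384.0 W = 4.538 hp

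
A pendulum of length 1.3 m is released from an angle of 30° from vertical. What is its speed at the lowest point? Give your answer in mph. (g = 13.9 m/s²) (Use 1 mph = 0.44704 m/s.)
h = L(1 − cosθ) = 1.3(1 − cos30°) = 0.174167 m
v = √(2gh) = √(2·13.9·0.174167) = 2.20042 m/s = 4.922 mph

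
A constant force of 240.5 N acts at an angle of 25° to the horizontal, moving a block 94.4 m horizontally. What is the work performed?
W = F·d·cosθ = (240.5)(94.4)cos(25°) = 20580 J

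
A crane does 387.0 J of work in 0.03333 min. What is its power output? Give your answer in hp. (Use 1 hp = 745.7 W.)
Convert to SI: W = 387.0 J, t = 1.9998 s
P = W/t = 387.0/1.9998 = 193.519 W = 0.2595 hp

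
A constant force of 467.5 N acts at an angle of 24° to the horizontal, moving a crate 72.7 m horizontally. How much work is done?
W = F·d·cosθ = (467.5)(72.7)cos(24°) = 31050 J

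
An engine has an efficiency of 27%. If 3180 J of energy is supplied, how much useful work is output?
W_out = η·W_in = 0.27·3180 = 858.6 J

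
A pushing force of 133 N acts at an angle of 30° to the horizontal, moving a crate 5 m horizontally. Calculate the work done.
W = F·d·cosθ = (133)(5)cos(30°) = 575.9 J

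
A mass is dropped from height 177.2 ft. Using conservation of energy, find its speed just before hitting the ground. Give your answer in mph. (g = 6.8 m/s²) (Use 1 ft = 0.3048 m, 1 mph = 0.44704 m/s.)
Convert to SI: h = 54.0106 m
mgh = ½mv² ⇒ v = √(2gh) = √(2·6.8·54.0106) = 27.1025 m/s = 60.63 mph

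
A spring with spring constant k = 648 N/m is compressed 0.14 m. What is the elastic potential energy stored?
PE = ½kx² = ½(648)(0.14)² = 6.35 J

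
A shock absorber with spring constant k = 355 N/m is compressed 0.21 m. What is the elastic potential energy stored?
PE = ½kx² = ½(355)(0.21)² = 7.828 J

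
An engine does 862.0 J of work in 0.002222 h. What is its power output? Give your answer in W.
Convert to SI: W = 862.0 J, t = 7.9992 s
P = W/t = 862.0/7.9992 = 107.8 W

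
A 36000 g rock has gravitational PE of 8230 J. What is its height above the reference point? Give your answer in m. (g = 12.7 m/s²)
Convert to SI: m = 36.0 kg, PE = 8230.0 J
h = PE/(mg) = 8230.0/(36.0·12.7) = 18.0 m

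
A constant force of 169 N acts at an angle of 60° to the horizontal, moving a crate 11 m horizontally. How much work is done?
W = F·d·cosθ = (169)(11)cos(60°) = 929.5 J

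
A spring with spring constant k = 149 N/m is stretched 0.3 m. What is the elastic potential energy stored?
PE = ½kx² = ½(149)(0.3)² = 6.705 J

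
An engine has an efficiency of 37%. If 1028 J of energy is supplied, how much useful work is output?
W_out = η·W_in = 0.37·1028 = 380.36 J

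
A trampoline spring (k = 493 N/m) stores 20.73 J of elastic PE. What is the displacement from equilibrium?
x = √(2·PE/k) = √(2·20.73/493) = 0.29 m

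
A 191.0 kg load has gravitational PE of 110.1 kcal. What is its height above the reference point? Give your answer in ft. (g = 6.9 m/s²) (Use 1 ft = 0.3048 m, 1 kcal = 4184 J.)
Convert to SI: m = 191.0 kg, PE = 460658 J
h = PE/(mg) = 460658/(191.0·6.9) = 349.54 m = 1147 ft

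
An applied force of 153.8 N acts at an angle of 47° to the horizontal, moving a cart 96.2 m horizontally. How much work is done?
W = F·d·cosθ = (153.8)(96.2)cos(47°) = 10090 J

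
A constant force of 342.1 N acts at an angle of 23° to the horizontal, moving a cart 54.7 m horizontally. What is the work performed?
W = F·d·cosθ = (342.1)(54.7)cos(23°) = 17230 J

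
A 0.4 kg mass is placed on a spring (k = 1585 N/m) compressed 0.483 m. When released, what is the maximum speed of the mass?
½kx² = ½mv² ⇒ v = x√(k/m) = (0.483)√(1585/0.4) = 30.4 m/s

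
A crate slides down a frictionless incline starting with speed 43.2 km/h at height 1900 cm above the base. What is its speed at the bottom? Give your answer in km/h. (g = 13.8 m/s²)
Convert to SI: v₀ = 12.0 m/s, h = 19.0 m
½mv₀² + mgh = ½mv² ⇒ v = √(v₀² + 2gh) = √(12.0² + 2·13.8·19.0) = 25.8534 m/s = 93.07 km/h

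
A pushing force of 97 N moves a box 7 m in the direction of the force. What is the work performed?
W = F·d = (97)(7) = 679.0 J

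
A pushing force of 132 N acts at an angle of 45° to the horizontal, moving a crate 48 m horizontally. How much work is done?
W = F·d·cosθ = (132)(48)cos(45°) = 4480 J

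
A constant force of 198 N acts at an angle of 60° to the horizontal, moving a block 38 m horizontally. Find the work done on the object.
W = F·d·cosθ = (198)(38)cos(60°) = 3762 J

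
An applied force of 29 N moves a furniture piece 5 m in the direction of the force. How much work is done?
W = F·d = (29)(5) = 145.0 J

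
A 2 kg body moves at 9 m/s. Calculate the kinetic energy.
KE = ½mv² = ½(2)(9)² = 81.0 J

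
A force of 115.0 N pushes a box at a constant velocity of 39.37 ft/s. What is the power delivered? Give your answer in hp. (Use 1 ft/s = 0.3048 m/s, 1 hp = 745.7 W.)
Convert to SI: F = 115.0 N, v = 12.0 m/s
P = Fv = (115.0)(12.0) = 1380.0 W = 1.851 hp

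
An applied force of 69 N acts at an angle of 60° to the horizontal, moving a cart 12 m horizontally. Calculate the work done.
W = F·d·cosθ = (69)(12)cos(60°) = 414.0 J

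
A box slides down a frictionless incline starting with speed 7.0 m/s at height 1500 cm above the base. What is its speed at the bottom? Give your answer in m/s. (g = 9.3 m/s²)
Convert to SI: v₀ = 7.0 m/s, h = 15.0 m
½mv₀² + mgh = ½mv² ⇒ v = √(v₀² + 2gh) = √(7.0² + 2·9.3·15.0) = 18.11 m/s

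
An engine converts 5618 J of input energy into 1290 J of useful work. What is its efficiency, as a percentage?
η = W_out/W_in = 1290/5618 = 22.96%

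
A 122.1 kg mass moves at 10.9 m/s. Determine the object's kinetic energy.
KE = ½mv² = ½(122.1)(10.9)² = 7253 J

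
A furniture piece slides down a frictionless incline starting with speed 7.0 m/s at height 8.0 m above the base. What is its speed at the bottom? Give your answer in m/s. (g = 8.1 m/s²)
½mv₀² + mgh = ½mv² ⇒ v = √(v₀² + 2gh) = √(7.0² + 2·8.1·8.0) = 13.36 m/s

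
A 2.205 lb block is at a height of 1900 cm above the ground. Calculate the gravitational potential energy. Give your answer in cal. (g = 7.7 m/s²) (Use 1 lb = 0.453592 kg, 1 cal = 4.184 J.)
Convert to SI: m = 1.00017 kg, h = 19.0 m
PE = mgh = (1.00017)(7.7)(19.0) = 146.325 J = 34.97 cal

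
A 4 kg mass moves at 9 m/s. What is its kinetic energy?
KE = ½mv² = ½(4)(9)² = 162.0 J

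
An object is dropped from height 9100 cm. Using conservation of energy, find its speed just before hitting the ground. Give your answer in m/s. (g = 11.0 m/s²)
Convert to SI: h = 91.0 m
mgh = ½mv² ⇒ v = √(2gh) = √(2·11.0·91.0) = 44.74 m/s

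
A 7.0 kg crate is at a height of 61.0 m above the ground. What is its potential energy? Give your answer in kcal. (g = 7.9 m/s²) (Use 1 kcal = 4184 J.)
PE = mgh = (7.0)(7.9)(61.0) = 3373.3 J = 0.8062 kcal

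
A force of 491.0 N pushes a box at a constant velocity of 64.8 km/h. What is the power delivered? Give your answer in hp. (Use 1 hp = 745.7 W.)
Convert to SI: F = 491.0 N, v = 18.0 m/s
P = Fv = (491.0)(18.0) = 8838.0 W = 11.85 hp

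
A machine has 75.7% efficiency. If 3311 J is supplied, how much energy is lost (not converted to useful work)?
W_lost = W_in(1 − η) = 3311·(1 − 0.757) = 804.6 J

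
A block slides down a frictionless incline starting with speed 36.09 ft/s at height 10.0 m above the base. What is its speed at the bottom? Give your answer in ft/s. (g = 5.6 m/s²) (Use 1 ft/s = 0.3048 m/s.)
Convert to SI: v₀ = 11.0002 m/s, h = 10.0 m
½mv₀² + mgh = ½mv² ⇒ v = √(v₀² + 2gh) = √(11.0002² + 2·5.6·10.0) = 15.2645 m/s = 50.08 ft/s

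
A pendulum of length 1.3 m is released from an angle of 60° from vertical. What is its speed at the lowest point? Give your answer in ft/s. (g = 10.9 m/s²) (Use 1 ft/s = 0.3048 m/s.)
h = L(1 − cosθ) = 1.3(1 − cos60°) = 0.65 m
v = √(2gh) = √(2·10.9·0.65) = 3.76431 m/s = 12.35 ft/s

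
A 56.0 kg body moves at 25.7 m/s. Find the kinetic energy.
KE = ½mv² = ½(56.0)(25.7)² = 18490 J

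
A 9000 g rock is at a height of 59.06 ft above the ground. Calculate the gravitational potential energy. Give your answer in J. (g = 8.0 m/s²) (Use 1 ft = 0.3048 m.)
Convert to SI: m = 9.0 kg, h = 18.0015 m
PE = mgh = (9.0)(8.0)(18.0015) = 1296 J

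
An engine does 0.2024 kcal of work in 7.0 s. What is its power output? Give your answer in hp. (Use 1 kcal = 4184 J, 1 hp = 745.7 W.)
Convert to SI: W = 846.842 J, t = 7.0 s
P = W/t = 846.842/7.0 = 120.977 W = 0.1622 hp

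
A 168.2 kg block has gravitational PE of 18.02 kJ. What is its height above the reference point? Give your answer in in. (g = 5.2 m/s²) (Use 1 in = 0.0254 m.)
Convert to SI: m = 168.2 kg, PE = 18020.0 J
h = PE/(mg) = 18020.0/(168.2·5.2) = 20.6028 m = 811.1 in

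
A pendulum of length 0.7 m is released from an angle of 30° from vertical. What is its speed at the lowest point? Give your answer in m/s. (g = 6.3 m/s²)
h = L(1 − cosθ) = 0.7(1 − cos30°) = 0.0937822 m
v = √(2gh) = √(2·6.3·0.0937822) = 1.087 m/s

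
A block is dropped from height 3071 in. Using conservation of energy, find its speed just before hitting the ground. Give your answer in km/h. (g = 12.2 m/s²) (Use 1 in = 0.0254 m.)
Convert to SI: h = 78.0034 m
mgh = ½mv² ⇒ v = √(2gh) = √(2·12.2·78.0034) = 43.6266 m/s = 157.1 km/h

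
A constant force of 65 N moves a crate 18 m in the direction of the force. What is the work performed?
W = F·d = (65)(18) = 1170 J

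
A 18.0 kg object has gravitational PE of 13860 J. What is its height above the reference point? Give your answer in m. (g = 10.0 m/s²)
h = PE/(mg) = 13860.0/(18.0·10.0) = 77.0 m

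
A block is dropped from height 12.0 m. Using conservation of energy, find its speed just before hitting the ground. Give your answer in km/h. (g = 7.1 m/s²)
mgh = ½mv² ⇒ v = √(2gh) = √(2·7.1·12.0) = 13.0537 m/s = 46.99 km/h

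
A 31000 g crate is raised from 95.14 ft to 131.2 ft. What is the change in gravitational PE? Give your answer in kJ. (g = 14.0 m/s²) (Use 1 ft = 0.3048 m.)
Convert to SI: m = 31.0 kg, Δh = 10.9911 m
ΔPE = mgΔh = (31.0)(14.0)(10.9911) = 4770.13 J = 4.77 kJ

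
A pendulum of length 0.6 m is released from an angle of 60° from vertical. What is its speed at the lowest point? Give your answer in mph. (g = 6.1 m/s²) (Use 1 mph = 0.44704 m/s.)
h = L(1 − cosθ) = 0.6(1 − cos60°) = 0.3 m
v = √(2gh) = √(2·6.1·0.3) = 1.91311 m/s = 4.28 mph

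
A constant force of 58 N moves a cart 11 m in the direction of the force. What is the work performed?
W = F·d = (58)(11) = 638.0 J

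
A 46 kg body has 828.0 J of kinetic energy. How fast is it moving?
v = √(2·KE/m) = √(2·828.0/46) = 6.0 m/s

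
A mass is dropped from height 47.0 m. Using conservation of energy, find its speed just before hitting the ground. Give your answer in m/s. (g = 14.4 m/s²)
mgh = ½mv² ⇒ v = √(2gh) = √(2·14.4·47.0) = 36.79 m/s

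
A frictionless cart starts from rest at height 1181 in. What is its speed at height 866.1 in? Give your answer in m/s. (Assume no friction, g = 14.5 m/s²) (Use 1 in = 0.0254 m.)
Convert to SI: h₁−h₂ = 7.99846 m
mgh₁ = mgh₂ + ½mv² ⇒ v = √(2g(h₁−h₂)) = √(2·14.5·7.99846) = 15.23 m/s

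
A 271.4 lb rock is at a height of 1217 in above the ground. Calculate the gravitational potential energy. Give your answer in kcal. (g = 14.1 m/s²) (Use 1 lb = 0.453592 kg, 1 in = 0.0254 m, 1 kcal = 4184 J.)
Convert to SI: m = 123.105 kg, h = 30.9118 m
PE = mgh = (123.105)(14.1)(30.9118) = 53656.0 J = 12.82 kcal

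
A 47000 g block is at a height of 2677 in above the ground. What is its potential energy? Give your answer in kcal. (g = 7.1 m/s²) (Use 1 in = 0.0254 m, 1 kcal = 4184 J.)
Convert to SI: m = 47.0 kg, h = 67.9958 m
PE = mgh = (47.0)(7.1)(67.9958) = 22690.2 J = 5.423 kcal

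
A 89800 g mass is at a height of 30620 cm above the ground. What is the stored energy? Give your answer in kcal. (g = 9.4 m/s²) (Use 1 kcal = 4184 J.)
Convert to SI: m = 89.8 kg, h = 306.2 m
PE = mgh = (89.8)(9.4)(306.2) = 258470 J = 61.78 kcal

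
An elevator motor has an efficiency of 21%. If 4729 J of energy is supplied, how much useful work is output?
W_out = η·W_in = 0.21·4729 = 993.09 J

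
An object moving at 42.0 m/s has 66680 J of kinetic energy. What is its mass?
m = 2·KE/v² = 2·66680/(42.0)² = 75.6 kg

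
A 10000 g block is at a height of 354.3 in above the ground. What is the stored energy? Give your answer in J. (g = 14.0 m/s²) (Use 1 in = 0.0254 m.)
Convert to SI: m = 10.0 kg, h = 8.99922 m
PE = mgh = (10.0)(14.0)(8.99922) = 1260 J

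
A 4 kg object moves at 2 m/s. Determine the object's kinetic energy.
KE = ½mv² = ½(4)(2)² = 8.0 J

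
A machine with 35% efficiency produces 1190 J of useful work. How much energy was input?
W_in = W_out/η = 1190/0.35 = 3400 J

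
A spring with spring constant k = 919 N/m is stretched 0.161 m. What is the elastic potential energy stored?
PE = ½kx² = ½(919)(0.161)² = 11.91 J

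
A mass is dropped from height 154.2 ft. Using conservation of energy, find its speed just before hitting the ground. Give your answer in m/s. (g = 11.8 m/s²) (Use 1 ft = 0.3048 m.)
Convert to SI: h = 47.0002 m
mgh = ½mv² ⇒ v = √(2gh) = √(2·11.8·47.0002) = 33.3 m/s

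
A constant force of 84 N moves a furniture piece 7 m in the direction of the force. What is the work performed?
W = F·d = (84)(7) = 588.0 J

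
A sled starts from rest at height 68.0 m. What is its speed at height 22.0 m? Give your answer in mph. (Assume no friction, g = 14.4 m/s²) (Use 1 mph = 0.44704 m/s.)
mgh₁ = mgh₂ + ½mv² ⇒ v = √(2g(h₁−h₂)) = √(2·14.4·46.0) = 36.3978 m/s = 81.42 mph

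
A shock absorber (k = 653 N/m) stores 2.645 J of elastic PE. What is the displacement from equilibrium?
x = √(2·PE/k) = √(2·2.645/653) = 0.09001 m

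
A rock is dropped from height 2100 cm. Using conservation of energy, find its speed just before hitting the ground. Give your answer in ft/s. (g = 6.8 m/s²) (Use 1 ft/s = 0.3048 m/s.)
Convert to SI: h = 21.0 m
mgh = ½mv² ⇒ v = √(2gh) = √(2·6.8·21.0) = 16.8997 m/s = 55.45 ft/s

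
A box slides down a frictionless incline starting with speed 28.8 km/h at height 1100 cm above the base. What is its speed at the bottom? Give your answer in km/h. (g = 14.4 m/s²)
Convert to SI: v₀ = 8.0 m/s, h = 11.0 m
½mv₀² + mgh = ½mv² ⇒ v = √(v₀² + 2gh) = √(8.0² + 2·14.4·11.0) = 19.5141 m/s = 70.25 km/h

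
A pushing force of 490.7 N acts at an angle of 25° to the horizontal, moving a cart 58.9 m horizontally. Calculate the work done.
W = F·d·cosθ = (490.7)(58.9)cos(25°) = 26190 J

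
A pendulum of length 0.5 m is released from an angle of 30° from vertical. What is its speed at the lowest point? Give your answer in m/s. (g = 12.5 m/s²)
h = L(1 − cosθ) = 0.5(1 − cos30°) = 0.0669873 m
v = √(2gh) = √(2·12.5·0.0669873) = 1.294 m/s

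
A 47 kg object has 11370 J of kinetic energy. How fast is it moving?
v = √(2·KE/m) = √(2·11370/47) = 22.0 m/s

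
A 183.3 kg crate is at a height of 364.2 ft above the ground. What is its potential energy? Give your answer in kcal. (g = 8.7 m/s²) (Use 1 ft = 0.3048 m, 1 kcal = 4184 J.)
Convert to SI: m = 183.3 kg, h = 111.008 m
PE = mgh = (183.3)(8.7)(111.008) = 177026 J = 42.31 kcal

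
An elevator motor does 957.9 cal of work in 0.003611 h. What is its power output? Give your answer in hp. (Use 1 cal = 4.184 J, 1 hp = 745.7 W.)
Convert to SI: W = 4007.85 J, t = 12.9996 s
P = W/t = 4007.85/12.9996 = 308.306 W = 0.4134 hp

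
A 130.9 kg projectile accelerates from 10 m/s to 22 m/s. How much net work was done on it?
W = ΔKE = ½m(v₂² − v₁²) = ½(130.9)(22² − 10²) = 25132.8 J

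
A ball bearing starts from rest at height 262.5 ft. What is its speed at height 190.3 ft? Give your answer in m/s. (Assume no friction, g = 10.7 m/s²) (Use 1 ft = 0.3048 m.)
Convert to SI: h₁−h₂ = 22.0066 m
mgh₁ = mgh₂ + ½mv² ⇒ v = √(2g(h₁−h₂)) = √(2·10.7·22.0066) = 21.7 m/s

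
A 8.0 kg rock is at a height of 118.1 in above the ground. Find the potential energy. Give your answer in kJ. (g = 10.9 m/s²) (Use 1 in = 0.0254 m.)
Convert to SI: m = 8.0 kg, h = 2.99974 m
PE = mgh = (8.0)(10.9)(2.99974) = 261.577 J = 0.2616 kJ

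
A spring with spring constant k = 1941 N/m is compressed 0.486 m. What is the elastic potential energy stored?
PE = ½kx² = ½(1941)(0.486)² = 229.2 J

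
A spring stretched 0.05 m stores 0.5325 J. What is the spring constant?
k = 2·PE/x² = 2·0.5325/(0.05)² = 426.0 N/m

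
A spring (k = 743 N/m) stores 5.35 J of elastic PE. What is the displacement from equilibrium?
x = √(2·PE/k) = √(2·5.35/743) = 0.12 m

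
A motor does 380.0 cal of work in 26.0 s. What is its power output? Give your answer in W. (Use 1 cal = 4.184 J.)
Convert to SI: W = 1589.92 J, t = 26.0 s
P = W/t = 1589.92/26.0 = 61.15 W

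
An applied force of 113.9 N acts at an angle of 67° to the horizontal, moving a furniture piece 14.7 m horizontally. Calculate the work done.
W = F·d·cosθ = (113.9)(14.7)cos(67°) = 654.2 J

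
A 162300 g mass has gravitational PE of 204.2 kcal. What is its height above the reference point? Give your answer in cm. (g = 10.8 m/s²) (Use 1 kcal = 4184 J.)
Convert to SI: m = 162.3 kg, PE = 854373 J
h = PE/(mg) = 854373/(162.3·10.8) = 487.422 m = 48740 cm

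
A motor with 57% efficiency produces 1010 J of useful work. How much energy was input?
W_in = W_out/η = 1010/0.57 = 1772 J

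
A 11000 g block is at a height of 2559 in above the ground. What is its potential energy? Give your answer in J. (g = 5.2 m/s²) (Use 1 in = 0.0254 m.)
Convert to SI: m = 11.0 kg, h = 64.9986 m
PE = mgh = (11.0)(5.2)(64.9986) = 3718 J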